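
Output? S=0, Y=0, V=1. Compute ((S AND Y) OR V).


S AND Y = 0&0 = 0
0 OR 1 = 1

1


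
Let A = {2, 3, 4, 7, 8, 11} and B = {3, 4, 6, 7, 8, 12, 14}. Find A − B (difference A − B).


A = {2, 3, 4, 7, 8, 11}
B = {3, 4, 6, 7, 8, 12, 14}
Operation: difference A − B
In A but not B: 2, 11

{2, 11}


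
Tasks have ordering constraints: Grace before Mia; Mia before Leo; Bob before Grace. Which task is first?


Constraints: Grace before Mia; Mia before Leo; Bob before Grace
The first task can have nothing scheduled before it, so it must never appear on the right of a 'before'.
Tasks appearing after some 'before': Mia, Leo, Grace.
The only task not in that list is Bob → it is first.

Bob


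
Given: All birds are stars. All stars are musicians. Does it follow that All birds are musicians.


Premise 1: All birds are stars.
Premise 2: All stars are musicians.
Conclusion: All birds are musicians.
Barbara syllogism (AAA-1): All A are B, All B are C → All A are C.
Middle term (stars) distributed in premise 2.

Valid


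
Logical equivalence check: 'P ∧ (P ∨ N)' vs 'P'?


Expression 1: P ∧ (P ∨ N)
Expression 2: P
Truth table (P N | Expr1 Expr2):
  T T |   T     T
  T F |   T     T
  F T |   F     F
  F F |   F     F
All 4 rows agree, so the expressions are logically equivalent.

Yes


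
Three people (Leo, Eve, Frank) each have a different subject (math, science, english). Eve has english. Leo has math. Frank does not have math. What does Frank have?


From clues:
  Eve → english
  Leo → math
By elimination, Frank gets the remaining.

science


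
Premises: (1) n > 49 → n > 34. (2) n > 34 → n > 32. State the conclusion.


Hypothetical syllogism: P → Q, Q → R ⊢ P → R
Premise 1: n > 49 → n > 34
Premise 2: n > 34 → n > 32
Chain the implications: the middle term (n > 34) links the two.
Conclusion: If n > 49, then n > 32.

If n > 49, then n > 32.


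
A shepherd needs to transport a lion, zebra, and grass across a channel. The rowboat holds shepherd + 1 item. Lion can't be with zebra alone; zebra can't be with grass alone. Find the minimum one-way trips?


1. shepherd+zebra → 2. shepherd ← 3. shepherd+lion → 4. shepherd+zebra ← 5. shepherd+grass → 6. shepherd ← 7. shepherd+zebra →
Minimum trips = 7

7


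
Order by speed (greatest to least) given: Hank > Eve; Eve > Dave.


Constraints: Hank > Eve; Eve > Dave
Method: at each step, the next-highest is the one remaining person who never appears on the smaller side of a constraint between remaining people.
  Step 1: remaining {Eve, Dave, Hank}; on the smaller side: {Eve, Dave} → Hank is next (Hank > Eve).
  Step 2: remaining {Eve, Dave}; on the smaller side: {Dave} → Eve is next (Eve > Dave).
  Step 3: only Dave remains → lowest.
Final ranking (highest to lowest):

Hank > Eve > Dave


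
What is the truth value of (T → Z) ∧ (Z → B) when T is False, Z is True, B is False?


T = False, Z = True, B = False
Step 1: T → Z is false only when T=True and Z=False. Result: True
Step 2: Z → B is false only when Z=True and B=False. Result: False
Step 3: True ∧ False = False

False


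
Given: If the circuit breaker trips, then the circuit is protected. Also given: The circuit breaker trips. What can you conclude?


Modus ponens: P → Q, P ⊢ Q
P: the circuit breaker trips
Q: the circuit is protected
We have P → Q and P is true.
By modus ponens, Q must be true.

The circuit is protected


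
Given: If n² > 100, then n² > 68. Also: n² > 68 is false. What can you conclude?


Modus tollens: P → Q, ¬Q ⊢ ¬P
P: n² > 100
Q: n² > 68
We have P → Q and Q is false.
By modus tollens, P must be false.

It is not the case that n² > 100


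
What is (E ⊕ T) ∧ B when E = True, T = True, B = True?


E = True, T = True, B = True
Step 1: E ⊕ T = True XOR True = False
Step 2: False ∧ B = False AND True = False
XOR true when exactly one of E,T is true; then AND with B.

False


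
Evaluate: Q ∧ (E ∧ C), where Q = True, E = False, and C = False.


Q = True, E = False, C = False
Step 1: E ∧ C = False AND False = False
Step 2: Q ∧ False = True AND False = False
AND is true only when ALL operands are true.

False


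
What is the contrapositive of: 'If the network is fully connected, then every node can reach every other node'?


Original: If the network is fully connected, then every node can reach every other node
Contrapositive: If ¬Q, then ¬P
Negate Q: not (every node can reach every other node)
Negate P: not (the network is fully connected)

If not (every node can reach every other node), then not (the network is fully connected).


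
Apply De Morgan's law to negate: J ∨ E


De Morgan's law: ¬(P ∨ Q) ≡ ¬P ∧ ¬Q
¬(J ∨ E) = ¬J ∧ ¬E

¬J ∧ ¬E


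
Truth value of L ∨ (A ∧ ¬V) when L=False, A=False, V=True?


L = False, A = False, V = True
Expression: L ∨ (A ∧ ¬V)
Step 1: ¬V = NOT True = False
Step 2: A ∧ ¬V = False AND False = False
Step 3: L ∨ (False) = False OR False = False

False


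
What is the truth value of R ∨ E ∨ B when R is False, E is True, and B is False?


R = False, E = True, B = False
Step 1: R ∨ E = False OR True = True
Step 2: True ∨ B = True OR False = True
OR is true when at least one operand is true.

True


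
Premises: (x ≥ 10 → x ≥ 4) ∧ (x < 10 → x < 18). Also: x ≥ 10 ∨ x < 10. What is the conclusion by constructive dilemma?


Constructive dilemma: (P → Q) ∧ (R → S), P ∨ R ⊢ Q ∨ S
Premise 1: x ≥ 10 → x ≥ 4
Premise 2: x < 10 → x < 18
Premise 3: x ≥ 10 ∨ x < 10
Case 1: Assuming x ≥ 10, then by Premise 1, x ≥ 4.
Case 2: Assuming x < 10, then by Premise 2, x < 18.
Since one of x ≥ 10 or x < 10 must hold, we get x ≥ 4 or x < 18.

x ≥ 4 or x < 18.


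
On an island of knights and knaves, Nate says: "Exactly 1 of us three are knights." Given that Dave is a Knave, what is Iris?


Nate claims exactly 1 knights among Nate, Dave, Iris.
Given: Dave is a Knave.

Case 1: Nate is a Knight (tells truth)
  Then exactly 1 of the three are knights.
  Counting Nate, Dave: 1 knight(s) so far. Need 0 more → Iris = Knave.
Case 2: Nate is a Knave (lies)
  Then the count is NOT 1.
  If Iris = Knight, count = 1 = 1 → claim would be true, contradicts lie.
  If Iris = Knave, count = 0 ≠ 1 → lie confirmed ✓

Iris is a Knave.

Knave


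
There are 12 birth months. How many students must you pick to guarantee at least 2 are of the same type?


Pigeonhole: to guarantee k in one of n categories, need (k-1)×n + 1.
k = 2, n = 12
Minimum = (2-1) × 12 + 1 = 1 × 12 + 1

13


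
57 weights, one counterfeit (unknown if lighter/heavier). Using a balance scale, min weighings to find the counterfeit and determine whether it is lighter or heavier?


Let n = 57. 114 possibilities (n weights × lighter/heavier); each weighing has 3 outcomes.
Bound for k weighings: say the first weighing puts j weights on each pan. If it tips, the 2j weighed weights remain suspects (each with a known direction) and k-1 weighings give 3^(k-1) outcomes; 3^(k-1) is odd, so 2j ≤ 3^(k-1) - 1. If it balances, the n - 2j unweighed weights remain with direction unknown: 2(n - 2j) ≤ 3^(k-1) - 1 by the same parity argument. Adding, n ≤ (3^(k-1) - 1) + (3^(k-1) - 1)/2 = (3^k - 3)/2, and the classical three-group strategy achieves this (3 weights in 2 weighings, 12 in 3, 39 in 4, 120 in 5).
So we need the smallest k with (3^k - 3)/2 ≥ 57.
k = 4: (3^4 - 3)/2 = 39 < 57 ✗
k = 5: (3^5 - 3)/2 = 120 ≥ 57 ✓

5


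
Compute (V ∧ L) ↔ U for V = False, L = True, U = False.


V = False, L = True, U = False
Step 1: V ∧ L = False AND True = False
Step 2: (False) ↔ U: true when both sides have same truth value.
Result: False ↔ False = True

True


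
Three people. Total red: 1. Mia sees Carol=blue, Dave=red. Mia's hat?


Total red = 1, seen red = 1
Own red = 1 - 1 = 0
Mia's hat is blue.

blue


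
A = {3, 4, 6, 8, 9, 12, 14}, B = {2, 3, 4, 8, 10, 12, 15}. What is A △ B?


A = {3, 4, 6, 8, 9, 12, 14}
B = {2, 3, 4, 8, 10, 12, 15}
Operation: symmetric difference
In A only: [6, 9, 14], in B only: [2, 10, 15]

{2, 6, 9, 10, 14, 15}


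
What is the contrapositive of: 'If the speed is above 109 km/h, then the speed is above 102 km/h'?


Original: If the speed is above 109 km/h, then the speed is above 102 km/h
Contrapositive: If ¬Q, then ¬P
Negate Q: not (the speed is above 102 km/h)
Negate P: not (the speed is above 109 km/h)

If not (the speed is above 102 km/h), then not (the speed is above 109 km/h).


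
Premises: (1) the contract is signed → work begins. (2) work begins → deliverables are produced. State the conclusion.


Hypothetical syllogism: P → Q, Q → R ⊢ P → R
Premise 1: the contract is signed → work begins
Premise 2: work begins → deliverables are produced
Chain the implications: the middle term (work begins) links the two.
Conclusion: If the contract is signed, then deliverables are produced.

If the contract is signed, then deliverables are produced.


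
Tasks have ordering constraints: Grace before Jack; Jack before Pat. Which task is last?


Constraints: Grace before Jack; Jack before Pat
The last task can have nothing scheduled after it, so it must never appear on the left of a 'before'.
Tasks appearing before some other task: Grace, Jack.
The only task not in that list is Pat → it is last.

Pat


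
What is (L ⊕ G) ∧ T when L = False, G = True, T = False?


L = False, G = True, T = False
Step 1: L ⊕ G = False XOR True = True
Step 2: True ∧ T = True AND False = False
XOR true when exactly one of L,G is true; then AND with T.

False


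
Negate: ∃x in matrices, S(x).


Original: ∃x S(x)
Rule: ¬∀→∃, ¬∃→∀, negate predicate.
Negation: ∀x ¬S(x)

∀x ¬S(x)


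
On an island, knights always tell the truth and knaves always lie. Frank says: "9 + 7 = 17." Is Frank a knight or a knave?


Statement: "9 + 7 = 17."
Actual: 9 + 7 = 16
Claimed: 17
Statement is FALSE → Frank lies → Knave

Knave


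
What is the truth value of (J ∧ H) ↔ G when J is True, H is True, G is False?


J = True, H = True, G = False
Step 1: J ∧ H = True AND True = True
Step 2: (True) ↔ G: true when both sides have same truth value.
Result: True ↔ False = False

False


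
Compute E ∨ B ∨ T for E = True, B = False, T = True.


E = True, B = False, T = True
Step 1: E ∨ B = True OR False = True
Step 2: True ∨ T = True OR True = True
OR is true when at least one operand is true.

True


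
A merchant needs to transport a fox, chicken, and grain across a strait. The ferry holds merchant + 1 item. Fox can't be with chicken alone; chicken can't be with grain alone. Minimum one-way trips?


1. merchant+chicken → 2. merchant ← 3. merchant+fox → 4. merchant+chicken ← 5. merchant+grain → 6. merchant ← 7. merchant+chicken →
Minimum trips = 7

7


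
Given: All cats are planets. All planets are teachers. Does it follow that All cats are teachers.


Premise 1: All cats are planets.
Premise 2: All planets are teachers.
Conclusion: All cats are teachers.
Barbara syllogism (AAA-1): All A are B, All B are C → All A are C.
Middle term (planets) distributed in premise 2.

Valid


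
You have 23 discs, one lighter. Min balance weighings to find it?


Each weighing has 3 outcomes (left heavy / balance / right heavy), so k weighings distinguish at most 3^k cases; splitting into three near-equal groups achieves this.
Need 3^k ≥ 23: 3^2 = 9 < 23 ≤ 3^3 = 27
k = ⌈log₃(23)⌉ = 3

3


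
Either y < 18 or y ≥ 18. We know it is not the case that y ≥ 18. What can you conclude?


Disjunctive syllogism: P ∨ Q, ¬P ⊢ Q
Disjunction: y < 18 ∨ y ≥ 18
We know it is not the case that y ≥ 18.
By disjunctive syllogism, the other disjunct must be true.

y < 18


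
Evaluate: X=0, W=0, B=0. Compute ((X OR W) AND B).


X OR W = 0|0 = 0
0 AND 0 = 0

0


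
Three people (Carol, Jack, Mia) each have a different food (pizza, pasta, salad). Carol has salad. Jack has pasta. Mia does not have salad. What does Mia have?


From clues:
  Carol → salad
  Jack → pasta
By elimination, Mia gets the remaining.

pizza


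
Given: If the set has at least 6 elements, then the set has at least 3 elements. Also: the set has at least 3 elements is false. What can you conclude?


Modus tollens: P → Q, ¬Q ⊢ ¬P
P: the set has at least 6 elements
Q: the set has at least 3 elements
We have P → Q and Q is false.
By modus tollens, P must be false.

It is not the case that the set has at least 6 elements


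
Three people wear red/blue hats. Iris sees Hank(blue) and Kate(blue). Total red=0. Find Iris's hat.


Total red = 0, seen red = 0
Own red = 0 - 0 = 0
Iris's hat is blue.

blue


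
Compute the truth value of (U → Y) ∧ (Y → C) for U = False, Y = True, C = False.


U = False, Y = True, C = False
Step 1: U → Y is false only when U=True and Y=False. Result: True
Step 2: Y → C is false only when Y=True and C=False. Result: False
Step 3: True ∧ False = False

False


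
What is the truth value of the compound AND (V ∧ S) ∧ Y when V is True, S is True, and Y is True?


V = True, S = True, Y = True
Step 1: V ∧ S = True AND True = True
Step 2: True ∧ Y = True AND True = True
AND is true only when ALL operands are true.

True


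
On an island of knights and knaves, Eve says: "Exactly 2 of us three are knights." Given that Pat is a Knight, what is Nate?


Eve claims exactly 2 knights among Eve, Pat, Nate.
Given: Pat is a Knight.

Case 1: Eve is a Knight (tells truth)
  Then exactly 2 of the three are knights.
  Counting Eve, Pat: 2 knight(s) so far. Need 0 more → Nate = Knave.
Case 2: Eve is a Knave (lies)
  Then the count is NOT 2.
  If Nate = Knight, count = 2 = 2 → claim would be true, contradicts lie.
  If Nate = Knave, count = 1 ≠ 2 → lie confirmed ✓

Nate is a Knave.

Knave


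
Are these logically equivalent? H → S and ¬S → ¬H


Expression 1: H → S
Expression 2: ¬S → ¬H
Truth table (H S | Expr1 Expr2):
  T T |   T     T
  T F |   F     F
  F T |   T     T
  F F |   T     T
All 4 rows agree, so the expressions are logically equivalent.

Yes


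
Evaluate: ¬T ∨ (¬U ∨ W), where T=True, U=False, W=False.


T = True, U = False, W = False
Expression: ¬T ∨ (¬U ∨ W)
Step 1: ¬U = NOT False = True
Step 2: ¬U ∨ W = True OR False = True
Step 3: ¬T = NOT True = False
Step 4: (False) ∨ (True) = False OR True = True

True


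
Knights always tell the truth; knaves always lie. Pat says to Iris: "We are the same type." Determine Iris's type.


Pat says: "We are the same type."
Case 1: Pat is a Knight (truth-teller)
  Statement is true → they ARE the same → Iris is also a Knight
Case 2: Pat is a Knave (liar)
  Statement is false → they are NOT the same → Iris is a Knight
In both cases, Iris is a Knight.

Knight


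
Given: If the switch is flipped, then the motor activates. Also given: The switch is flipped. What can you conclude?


Modus ponens: P → Q, P ⊢ Q
P: the switch is flipped
Q: the motor activates
We have P → Q and P is true.
By modus ponens, Q must be true.

The motor activates


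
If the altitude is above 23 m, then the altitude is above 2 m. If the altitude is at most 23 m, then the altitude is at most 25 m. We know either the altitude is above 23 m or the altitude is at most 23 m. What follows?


Constructive dilemma: (P → Q) ∧ (R → S), P ∨ R ⊢ Q ∨ S
Premise 1: the altitude is above 23 m → the altitude is above 2 m
Premise 2: the altitude is at most 23 m → the altitude is at most 25 m
Premise 3: the altitude is above 23 m ∨ the altitude is at most 23 m
Case 1: Assuming the altitude is above 23 m, then by Premise 1, the altitude is above 2 m.
Case 2: Assuming the altitude is at most 23 m, then by Premise 2, the altitude is at most 25 m.
Since one of the altitude is above 23 m or the altitude is at most 23 m must hold, we get the altitude is above 2 m or the altitude is at most 25 m.

The altitude is above 2 m or the altitude is at most 25 m.


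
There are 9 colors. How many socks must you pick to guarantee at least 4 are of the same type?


Pigeonhole: to guarantee k in one of n categories, need (k-1)×n + 1.
k = 4, n = 9
Minimum = (4-1) × 9 + 1 = 3 × 9 + 1

28


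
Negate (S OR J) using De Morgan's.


De Morgan's law: ¬(P ∨ Q) ≡ ¬P ∧ ¬Q
¬(S ∨ J) = ¬S ∧ ¬J

¬S ∧ ¬J


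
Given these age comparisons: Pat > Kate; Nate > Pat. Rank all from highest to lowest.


Constraints: Pat > Kate; Nate > Pat
Method: at each step, the next-highest is the one remaining person who never appears on the smaller side of a constraint between remaining people.
  Step 1: remaining {Nate, Kate, Pat}; on the smaller side: {Kate, Pat} → Nate is next (Nate > Pat).
  Step 2: remaining {Kate, Pat}; on the smaller side: {Kate} → Pat is next (Pat > Kate).
  Step 3: only Kate remains → lowest.
Final ranking (highest to lowest):

Nate > Pat > Kate


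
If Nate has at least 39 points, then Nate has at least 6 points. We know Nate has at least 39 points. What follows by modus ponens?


Modus ponens: P → Q, P ⊢ Q
P: Nate has at least 39 points
Q: Nate has at least 6 points
We have P → Q and P is true.
By modus ponens, Q must be true.

Nate has at least 6 points


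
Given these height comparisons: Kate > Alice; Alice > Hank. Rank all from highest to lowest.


Constraints: Kate > Alice; Alice > Hank
Method: at each step, the next-highest is the one remaining person who never appears on the smaller side of a constraint between remaining people.
  Step 1: remaining {Alice, Kate, Hank}; on the smaller side: {Alice, Hank} → Kate is next (Kate > Alice).
  Step 2: remaining {Alice, Hank}; on the smaller side: {Hank} → Alice is next (Alice > Hank).
  Step 3: only Hank remains → lowest.
Final ranking (highest to lowest):

Kate > Alice > Hank


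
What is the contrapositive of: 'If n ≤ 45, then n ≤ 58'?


Original: If n ≤ 45, then n ≤ 58
Contrapositive: If ¬Q, then ¬P
Negate Q: not (n ≤ 58)
Negate P: not (n ≤ 45)

If not (n ≤ 58), then not (n ≤ 45).


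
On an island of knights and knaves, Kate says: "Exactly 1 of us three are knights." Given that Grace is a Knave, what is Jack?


Kate claims exactly 1 knights among Kate, Grace, Jack.
Given: Grace is a Knave.

Case 1: Kate is a Knight (tells truth)
  Then exactly 1 of the three are knights.
  Counting Kate, Grace: 1 knight(s) so far. Need 0 more → Jack = Knave.
Case 2: Kate is a Knave (lies)
  Then the count is NOT 1.
  If Jack = Knight, count = 1 = 1 → claim would be true, contradicts lie.
  If Jack = Knave, count = 0 ≠ 1 → lie confirmed ✓

Jack is a Knave.

Knave


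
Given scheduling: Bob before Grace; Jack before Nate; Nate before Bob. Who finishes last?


Constraints: Bob before Grace; Jack before Nate; Nate before Bob
The last task can have nothing scheduled after it, so it must never appear on the left of a 'before'.
Tasks appearing before some other task: Bob, Jack, Nate.
The only task not in that list is Grace → it is last.

Grace


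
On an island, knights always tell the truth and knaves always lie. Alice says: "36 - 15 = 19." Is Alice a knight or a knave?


Statement: "36 - 15 = 19."
Actual: 36 - 15 = 21
Claimed: 19
Statement is FALSE → Alice lies → Knave

Knave


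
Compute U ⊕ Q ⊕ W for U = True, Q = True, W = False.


U = True, Q = True, W = False
Step 1: U ⊕ Q = True XOR True = False
Step 2: False ⊕ W = False XOR False = False
XOR is true when an odd number of operands are true.

False


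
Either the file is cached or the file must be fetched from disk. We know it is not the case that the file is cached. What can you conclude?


Disjunctive syllogism: P ∨ Q, ¬P ⊢ Q
Disjunction: the file is cached ∨ the file must be fetched from disk
We know it is not the case that the file is cached.
By disjunctive syllogism, the other disjunct must be true.

The file must be fetched from disk


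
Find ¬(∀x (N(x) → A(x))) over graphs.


Original: ∀x (N(x) → A(x))
Rule: ¬∀→∃, ¬∃→∀, negate predicate.
Negation: ∃x (N(x) ∧ ¬A(x))

∃x (N(x) ∧ ¬A(x))


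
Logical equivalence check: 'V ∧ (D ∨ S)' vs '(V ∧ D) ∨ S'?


Expression 1: V ∧ (D ∨ S)
Expression 2: (V ∧ D) ∨ S
Truth table (V D S | Expr1 Expr2):
  T T T |   T     T
  T T F |   T     T
  T F T |   T     T
  T F F |   F     F
  F T T |   F     T   ← differ
  F T F |   F     F
  F F T |   F     T   ← differ
  F F F |   F     F
Counterexample: V=F, D=T, S=T gives Expr1 = F but Expr2 = T, so the expressions are NOT logically equivalent.

No


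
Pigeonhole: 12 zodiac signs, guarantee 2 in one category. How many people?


Pigeonhole: to guarantee k in one of n categories, need (k-1)×n + 1.
k = 2, n = 12
Minimum = (2-1) × 12 + 1 = 1 × 12 + 1

13


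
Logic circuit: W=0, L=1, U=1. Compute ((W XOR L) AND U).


W XOR L = 0^1 = 1
1 AND 1 = 1

1


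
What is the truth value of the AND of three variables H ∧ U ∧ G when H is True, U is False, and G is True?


H = True, U = False, G = True
Step 1: H ∧ U = True AND False = False
Step 2: (False) ∧ G = (False) AND True = False
AND is true only when ALL operands are true.

False


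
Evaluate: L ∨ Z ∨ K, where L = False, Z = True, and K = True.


L = False, Z = True, K = True
Step 1: L ∨ Z = False OR True = True
Step 2: True ∨ K = True OR True = True
OR is true when at least one operand is true.

True


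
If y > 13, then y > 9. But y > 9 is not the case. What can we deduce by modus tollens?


Modus tollens: P → Q, ¬Q ⊢ ¬P
P: y > 13
Q: y > 9
We have P → Q and Q is false.
By modus tollens, P must be false.

It is not the case that y > 13


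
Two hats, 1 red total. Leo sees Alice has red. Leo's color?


Total red = 1, Alice = red
Red accounted for: 1
Remaining for Leo: 0
Leo's hat is blue.

blue


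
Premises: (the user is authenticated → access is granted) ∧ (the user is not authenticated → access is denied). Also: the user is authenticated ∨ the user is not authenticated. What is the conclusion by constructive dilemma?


Constructive dilemma: (P → Q) ∧ (R → S), P ∨ R ⊢ Q ∨ S
Premise 1: the user is authenticated → access is granted
Premise 2: the user is not authenticated → access is denied
Premise 3: the user is authenticated ∨ the user is not authenticated
Case 1: Assuming the user is authenticated, then by Premise 1, access is granted.
Case 2: Assuming the user is not authenticated, then by Premise 2, access is denied.
Since one of the user is authenticated or the user is not authenticated must hold, we get access is granted or access is denied.

Access is granted or access is denied.


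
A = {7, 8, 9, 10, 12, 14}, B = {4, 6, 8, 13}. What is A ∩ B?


A = {7, 8, 9, 10, 12, 14}
B = {4, 6, 8, 13}
Operation: intersection
Elements in both: 8

{8}


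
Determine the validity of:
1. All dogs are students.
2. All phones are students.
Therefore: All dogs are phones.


Premise 1: All dogs are students.
Premise 2: All phones are students.
Conclusion: All dogs are phones.
Fallacy: undistributed middle. students is predicate in both.
Counterexample: dogs and phones could be disjoint subsets of students.

Invalid


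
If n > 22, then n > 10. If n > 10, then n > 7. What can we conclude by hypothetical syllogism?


Hypothetical syllogism: P → Q, Q → R ⊢ P → R
Premise 1: n > 22 → n > 10
Premise 2: n > 10 → n > 7
Chain the implications: the middle term (n > 10) links the two.
Conclusion: If n > 22, then n > 7.

If n > 22, then n > 7.


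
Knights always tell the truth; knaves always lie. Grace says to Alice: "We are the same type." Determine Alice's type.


Grace says: "We are the same type."
Case 1: Grace is a Knight (truth-teller)
  Statement is true → they ARE the same → Alice is also a Knight
Case 2: Grace is a Knave (liar)
  Statement is false → they are NOT the same → Alice is a Knight
In both cases, Alice is a Knight.

Knight


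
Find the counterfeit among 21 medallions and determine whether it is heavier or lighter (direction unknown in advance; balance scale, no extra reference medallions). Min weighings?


Let n = 21. 42 possibilities (n medallions × lighter/heavier); each weighing has 3 outcomes.
Bound for k weighings: say the first weighing puts j medallions on each pan. If it tips, the 2j weighed medallions remain suspects (each with a known direction) and k-1 weighings give 3^(k-1) outcomes; 3^(k-1) is odd, so 2j ≤ 3^(k-1) - 1. If it balances, the n - 2j unweighed medallions remain with direction unknown: 2(n - 2j) ≤ 3^(k-1) - 1 by the same parity argument. Adding, n ≤ (3^(k-1) - 1) + (3^(k-1) - 1)/2 = (3^k - 3)/2, and the classical three-group strategy achieves this (3 medallions in 2 weighings, 12 in 3, 39 in 4, 120 in 5).
So we need the smallest k with (3^k - 3)/2 ≥ 21.
k = 3: (3^3 - 3)/2 = 12 < 21 ✗
k = 4: (3^4 - 3)/2 = 39 ≥ 21 ✓

4


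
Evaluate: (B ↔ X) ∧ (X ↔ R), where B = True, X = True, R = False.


B = True, X = True, R = False
Step 1: B ↔ X is true when B and X have the same value. Result: True
Step 2: X ↔ R is true when X and R have the same value. Result: False
Step 3: True ∧ False = False

False


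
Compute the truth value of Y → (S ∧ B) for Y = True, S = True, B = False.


Y = True, S = True, B = False
Step 1: S ∧ B = True AND False = False
Step 2: Y → (False): false only when Y=True and consequent=False.
Result: False

False


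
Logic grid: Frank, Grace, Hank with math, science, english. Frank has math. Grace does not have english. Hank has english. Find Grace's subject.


From clues:
  Hank → english
  Frank → math
By elimination, Grace gets the remaining.

science


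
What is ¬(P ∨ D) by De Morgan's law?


De Morgan's law: ¬(P ∨ Q) ≡ ¬P ∧ ¬Q
¬(P ∨ D) = ¬P ∧ ¬D

¬P ∧ ¬D


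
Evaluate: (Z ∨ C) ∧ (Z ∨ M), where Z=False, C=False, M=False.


Z = False, C = False, M = False
Expression: (Z ∨ C) ∧ (Z ∨ M)
Step 1: Z ∨ C = False OR False = False
Step 2: Z ∨ M = False OR False = False
Step 3: (False) ∧ (False) = False AND False = False

False


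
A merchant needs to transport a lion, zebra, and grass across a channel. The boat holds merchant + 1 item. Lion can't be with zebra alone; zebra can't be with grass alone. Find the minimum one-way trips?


1. merchant+zebra → 2. merchant ← 3. merchant+lion → 4. merchant+zebra ← 5. merchant+grass → 6. merchant ← 7. merchant+zebra →
Minimum trips = 7

7


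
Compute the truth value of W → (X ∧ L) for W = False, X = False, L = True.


W = False, X = False, L = True
Step 1: X ∧ L = False AND True = False
Step 2: W → (False): false only when W=True and consequent=False.
Result: True

True


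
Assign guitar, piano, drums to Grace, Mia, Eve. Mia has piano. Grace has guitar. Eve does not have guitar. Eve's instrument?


From clues:
  Mia → piano
  Grace → guitar
By elimination, Eve gets the remaining.

drums


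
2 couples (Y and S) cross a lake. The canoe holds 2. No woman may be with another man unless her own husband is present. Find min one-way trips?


Label couples Y and S.
1. WY+WS → (far: WY,WS; near: HY,HS)
2. WY ←   (far: WS; near: HY,HS,WY)
3. HY+HS → (far: HY,HS,WS; near: WY)
4. HY ←   (far: HS,WS; near: HY,WY)  — HY returns, since WY is alone on near bank
5. HY+WY → (far: all four; near: empty)
Every state respects the constraint.
Minimum trips = 5

5


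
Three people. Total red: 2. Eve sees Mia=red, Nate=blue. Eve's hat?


Total red = 2, seen red = 1
Own red = 2 - 1 = 1
Eve's hat is red.

red


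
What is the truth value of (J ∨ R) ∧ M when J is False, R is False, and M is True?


J = False, R = False, M = True
Step 1: J ∨ R = False OR False = False
Step 2: False ∧ M = False AND True = False
OR is true when at least one operand is true; AND requires both.

False


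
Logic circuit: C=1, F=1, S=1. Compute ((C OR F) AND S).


C OR F = 1|1 = 1
1 AND 1 = 1

1


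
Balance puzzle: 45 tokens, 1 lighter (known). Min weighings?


Each weighing has 3 outcomes (left heavy / balance / right heavy), so k weighings distinguish at most 3^k cases; splitting into three near-equal groups achieves this.
Need 3^k ≥ 45: 3^3 = 27 < 45 ≤ 3^4 = 81
k = ⌈log₃(45)⌉ = 4

4


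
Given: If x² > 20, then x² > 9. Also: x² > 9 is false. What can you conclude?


Modus tollens: P → Q, ¬Q ⊢ ¬P
P: x² > 20
Q: x² > 9
We have P → Q and Q is false.
By modus tollens, P must be false.

It is not the case that x² > 20


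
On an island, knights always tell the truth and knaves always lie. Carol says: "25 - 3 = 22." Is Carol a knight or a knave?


Statement: "25 - 3 = 22."
Actual: 25 - 3 = 22
Claimed: 22
Statement is TRUE → Carol tells the truth → Knight

Knight


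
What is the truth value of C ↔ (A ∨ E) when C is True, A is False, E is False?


C = True, A = False, E = False
Step 1: A ∨ E = False OR False = False
Step 2: C ↔ (False): true when both sides have same truth value.
Result: True ↔ False = False

False


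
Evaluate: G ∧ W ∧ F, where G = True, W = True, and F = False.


G = True, W = True, F = False
Step 1: G ∧ W = True AND True = True
Step 2: (True) ∧ F = (True) AND False = False
AND is true only when ALL operands are true.

False


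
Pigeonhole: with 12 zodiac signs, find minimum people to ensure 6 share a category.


Pigeonhole: to guarantee k in one of n categories, need (k-1)×n + 1.
k = 6, n = 12
Minimum = (6-1) × 12 + 1 = 5 × 12 + 1

61


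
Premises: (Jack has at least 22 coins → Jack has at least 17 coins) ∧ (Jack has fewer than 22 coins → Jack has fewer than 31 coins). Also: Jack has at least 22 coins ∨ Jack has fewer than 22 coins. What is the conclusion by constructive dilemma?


Constructive dilemma: (P → Q) ∧ (R → S), P ∨ R ⊢ Q ∨ S
Premise 1: Jack has at least 22 coins → Jack has at least 17 coins
Premise 2: Jack has fewer than 22 coins → Jack has fewer than 31 coins
Premise 3: Jack has at least 22 coins ∨ Jack has fewer than 22 coins
Case 1: Assuming Jack has at least 22 coins, then by Premise 1, Jack has at least 17 coins.
Case 2: Assuming Jack has fewer than 22 coins, then by Premise 2, Jack has fewer than 31 coins.
Since one of Jack has at least 22 coins or Jack has fewer than 22 coins must hold, we get Jack has at least 17 coins or Jack has fewer than 31 coins.

Jack has at least 17 coins or Jack has fewer than 31 coins.


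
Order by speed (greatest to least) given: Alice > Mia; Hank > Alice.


Constraints: Alice > Mia; Hank > Alice
Method: at each step, the next-highest is the one remaining person who never appears on the smaller side of a constraint between remaining people.
  Step 1: remaining {Mia, Alice, Hank}; on the smaller side: {Mia, Alice} → Hank is next (Hank > Alice).
  Step 2: remaining {Mia, Alice}; on the smaller side: {Mia} → Alice is next (Alice > Mia).
  Step 3: only Mia remains → lowest.
Final ranking (highest to lowest):

Hank > Alice > Mia


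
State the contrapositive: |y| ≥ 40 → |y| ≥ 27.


Original: If |y| ≥ 40, then |y| ≥ 27
Contrapositive: If ¬Q, then ¬P
Negate Q: not (|y| ≥ 27)
Negate P: not (|y| ≥ 40)

If not (|y| ≥ 27), then not (|y| ≥ 40).


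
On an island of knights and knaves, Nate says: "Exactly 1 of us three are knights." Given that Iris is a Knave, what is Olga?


Nate claims exactly 1 knights among Nate, Iris, Olga.
Given: Iris is a Knave.

Case 1: Nate is a Knight (tells truth)
  Then exactly 1 of the three are knights.
  Counting Nate, Iris: 1 knight(s) so far. Need 0 more → Olga = Knave.
Case 2: Nate is a Knave (lies)
  Then the count is NOT 1.
  If Olga = Knight, count = 1 = 1 → claim would be true, contradicts lie.
  If Olga = Knave, count = 0 ≠ 1 → lie confirmed ✓

Olga is a Knave.

Knave


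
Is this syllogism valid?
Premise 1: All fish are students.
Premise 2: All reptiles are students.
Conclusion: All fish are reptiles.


Premise 1: All fish are students.
Premise 2: All reptiles are students.
Conclusion: All fish are reptiles.
Fallacy: undistributed middle. students is predicate in both.
Counterexample: fish and reptiles could be disjoint subsets of students.

Invalid


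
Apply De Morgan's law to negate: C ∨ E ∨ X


De Morgan's law: ¬(P ∨ Q ∨ R) ≡ ¬P ∧ ¬Q ∧ ¬R
¬(C ∨ E ∨ X) = ¬C ∧ ¬E ∧ ¬X

¬C ∧ ¬E ∧ ¬X


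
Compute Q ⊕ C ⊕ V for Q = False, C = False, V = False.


Q = False, C = False, V = False
Step 1: Q ⊕ C = False XOR False = False
Step 2: False ⊕ V = False XOR False = False
XOR is true when an odd number of operands are true.

False


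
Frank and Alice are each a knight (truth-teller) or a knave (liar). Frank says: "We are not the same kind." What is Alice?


Frank says: "We are not the same kind."
Case 1: Frank is a Knight (truth-teller)
  Statement is true → they ARE different → Alice is a Knave
Case 2: Frank is a Knave (liar)
  Statement is false → they are NOT different → Alice is a Knave
In both cases, Alice is a Knave.

Knave


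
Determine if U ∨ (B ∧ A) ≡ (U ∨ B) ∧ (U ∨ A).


Expression 1: U ∨ (B ∧ A)
Expression 2: (U ∨ B) ∧ (U ∨ A)
Truth table (U B A | Expr1 Expr2):
  T T T |   T     T
  T T F |   T     T
  T F T |   T     T
  T F F |   T     T
  F T T |   T     T
  F T F |   F     F
  F F T |   F     F
  F F F |   F     F
All 8 rows agree, so the expressions are logically equivalent.

Yes


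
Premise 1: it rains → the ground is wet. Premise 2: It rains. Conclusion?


Modus ponens: P → Q, P ⊢ Q
P: it rains
Q: the ground is wet
We have P → Q and P is true.
By modus ponens, Q must be true.

The ground is wet


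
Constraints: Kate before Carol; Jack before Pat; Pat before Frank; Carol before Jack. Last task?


Constraints: Kate before Carol; Jack before Pat; Pat before Frank; Carol before Jack
The last task can have nothing scheduled after it, so it must never appear on the left of a 'before'.
Tasks appearing before some other task: Kate, Jack, Pat, Carol.
The only task not in that list is Frank → it is last.

Frank


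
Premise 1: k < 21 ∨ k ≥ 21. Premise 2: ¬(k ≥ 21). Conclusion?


Disjunctive syllogism: P ∨ Q, ¬P ⊢ Q
Disjunction: k < 21 ∨ k ≥ 21
We know it is not the case that k ≥ 21.
By disjunctive syllogism, the other disjunct must be true.

k < 21


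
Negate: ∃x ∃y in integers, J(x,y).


Original: ∃x ∃y J(x,y)
Rule: ¬∀→∃, ¬∃→∀, negate predicate.
Negation: ∀x ∀y ¬J(x,y)

∀x ∀y ¬J(x,y)


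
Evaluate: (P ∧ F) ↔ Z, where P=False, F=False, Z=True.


P = False, F = False, Z = True
Expression: (P ∧ F) ↔ Z
Step 1: P ∧ F = False AND False = False
Step 2: (False) ↔ Z = (False iff True) = False

False


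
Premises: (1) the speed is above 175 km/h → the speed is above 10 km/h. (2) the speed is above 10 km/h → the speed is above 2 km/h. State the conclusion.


Hypothetical syllogism: P → Q, Q → R ⊢ P → R
Premise 1: the speed is above 175 km/h → the speed is above 10 km/h
Premise 2: the speed is above 10 km/h → the speed is above 2 km/h
Chain the implications: the middle term (the speed is above 10 km/h) links the two.
Conclusion: If the speed is above 175 km/h, then the speed is above 2 km/h.

If the speed is above 175 km/h, then the speed is above 2 km/h.


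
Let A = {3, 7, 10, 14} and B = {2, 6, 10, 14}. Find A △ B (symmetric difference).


A = {3, 7, 10, 14}
B = {2, 6, 10, 14}
Operation: symmetric difference
In A only: [3, 7], in B only: [2, 6]

{2, 3, 6, 7}


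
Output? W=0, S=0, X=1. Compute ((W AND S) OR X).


W AND S = 0&0 = 0
0 OR 1 = 1

1


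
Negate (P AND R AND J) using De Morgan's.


De Morgan's law: ¬(P ∧ Q ∧ R) ≡ ¬P ∨ ¬Q ∨ ¬R
¬(P ∧ R ∧ J) = ¬P ∨ ¬R ∨ ¬J

¬P ∨ ¬R ∨ ¬J


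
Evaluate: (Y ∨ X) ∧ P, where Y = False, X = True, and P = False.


Y = False, X = True, P = False
Step 1: Y ∨ X = False OR True = True
Step 2: True ∧ P = True AND False = False
OR is true when at least one operand is true; AND requires both.

False


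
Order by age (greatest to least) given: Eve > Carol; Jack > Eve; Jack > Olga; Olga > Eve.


Constraints: Eve > Carol; Jack > Eve; Jack > Olga; Olga > Eve
Method: at each step, the next-highest is the one remaining person who never appears on the smaller side of a constraint between remaining people.
  Step 1: remaining {Olga, Eve, Carol, Jack}; on the smaller side: {Olga, Eve, Carol} → Jack is next (Jack > Eve; Jack > Olga).
  Step 2: remaining {Olga, Eve, Carol}; on the smaller side: {Eve, Carol} → Olga is next (Olga > Eve).
  Step 3: remaining {Eve, Carol}; on the smaller side: {Carol} → Eve is next (Eve > Carol).
  Step 4: only Carol remains → lowest.
Final ranking (highest to lowest):

Jack > Olga > Eve > Carol


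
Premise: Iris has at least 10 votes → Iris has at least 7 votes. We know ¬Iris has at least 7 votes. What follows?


Modus tollens: P → Q, ¬Q ⊢ ¬P
P: Iris has at least 10 votes
Q: Iris has at least 7 votes
We have P → Q and Q is false.
By modus tollens, P must be false.

It is not the case that Iris has at least 10 votes


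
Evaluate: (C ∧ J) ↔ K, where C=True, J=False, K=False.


C = True, J = False, K = False
Expression: (C ∧ J) ↔ K
Step 1: C ∧ J = True AND False = False
Step 2: (False) ↔ K = (False iff False) = True

True


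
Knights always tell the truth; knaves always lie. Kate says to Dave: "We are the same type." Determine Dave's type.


Kate says: "We are the same type."
Case 1: Kate is a Knight (truth-teller)
  Statement is true → they ARE the same → Dave is also a Knight
Case 2: Kate is a Knave (liar)
  Statement is false → they are NOT the same → Dave is a Knight
In both cases, Dave is a Knight.

Knight


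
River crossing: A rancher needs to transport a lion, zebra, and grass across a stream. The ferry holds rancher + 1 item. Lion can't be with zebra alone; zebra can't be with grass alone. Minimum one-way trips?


1. rancher+zebra → 2. rancher ← 3. rancher+lion → 4. rancher+zebra ← 5. rancher+grass → 6. rancher ← 7. rancher+zebra →
Minimum trips = 7

7


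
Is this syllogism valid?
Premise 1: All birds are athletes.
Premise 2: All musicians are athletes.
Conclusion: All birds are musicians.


Premise 1: All birds are athletes.
Premise 2: All musicians are athletes.
Conclusion: All birds are musicians.
Fallacy: undistributed middle. athletes is predicate in both.
Counterexample: birds and musicians could be disjoint subsets of athletes.

Invalid


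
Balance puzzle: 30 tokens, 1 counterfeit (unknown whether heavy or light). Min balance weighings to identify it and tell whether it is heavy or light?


Let n = 30. 60 possibilities (n tokens × lighter/heavier); each weighing has 3 outcomes.
Bound for k weighings: say the first weighing puts j tokens on each pan. If it tips, the 2j weighed tokens remain suspects (each with a known direction) and k-1 weighings give 3^(k-1) outcomes; 3^(k-1) is odd, so 2j ≤ 3^(k-1) - 1. If it balances, the n - 2j unweighed tokens remain with direction unknown: 2(n - 2j) ≤ 3^(k-1) - 1 by the same parity argument. Adding, n ≤ (3^(k-1) - 1) + (3^(k-1) - 1)/2 = (3^k - 3)/2, and the classical three-group strategy achieves this (3 tokens in 2 weighings, 12 in 3, 39 in 4, 120 in 5).
So we need the smallest k with (3^k - 3)/2 ≥ 30.
k = 3: (3^3 - 3)/2 = 12 < 30 ✗
k = 4: (3^4 - 3)/2 = 39 ≥ 30 ✓

4


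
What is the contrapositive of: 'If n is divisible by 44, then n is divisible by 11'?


Original: If n is divisible by 44, then n is divisible by 11
Contrapositive: If ¬Q, then ¬P
Negate Q: not (n is divisible by 11)
Negate P: not (n is divisible by 44)

If not (n is divisible by 11), then not (n is divisible by 44).
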